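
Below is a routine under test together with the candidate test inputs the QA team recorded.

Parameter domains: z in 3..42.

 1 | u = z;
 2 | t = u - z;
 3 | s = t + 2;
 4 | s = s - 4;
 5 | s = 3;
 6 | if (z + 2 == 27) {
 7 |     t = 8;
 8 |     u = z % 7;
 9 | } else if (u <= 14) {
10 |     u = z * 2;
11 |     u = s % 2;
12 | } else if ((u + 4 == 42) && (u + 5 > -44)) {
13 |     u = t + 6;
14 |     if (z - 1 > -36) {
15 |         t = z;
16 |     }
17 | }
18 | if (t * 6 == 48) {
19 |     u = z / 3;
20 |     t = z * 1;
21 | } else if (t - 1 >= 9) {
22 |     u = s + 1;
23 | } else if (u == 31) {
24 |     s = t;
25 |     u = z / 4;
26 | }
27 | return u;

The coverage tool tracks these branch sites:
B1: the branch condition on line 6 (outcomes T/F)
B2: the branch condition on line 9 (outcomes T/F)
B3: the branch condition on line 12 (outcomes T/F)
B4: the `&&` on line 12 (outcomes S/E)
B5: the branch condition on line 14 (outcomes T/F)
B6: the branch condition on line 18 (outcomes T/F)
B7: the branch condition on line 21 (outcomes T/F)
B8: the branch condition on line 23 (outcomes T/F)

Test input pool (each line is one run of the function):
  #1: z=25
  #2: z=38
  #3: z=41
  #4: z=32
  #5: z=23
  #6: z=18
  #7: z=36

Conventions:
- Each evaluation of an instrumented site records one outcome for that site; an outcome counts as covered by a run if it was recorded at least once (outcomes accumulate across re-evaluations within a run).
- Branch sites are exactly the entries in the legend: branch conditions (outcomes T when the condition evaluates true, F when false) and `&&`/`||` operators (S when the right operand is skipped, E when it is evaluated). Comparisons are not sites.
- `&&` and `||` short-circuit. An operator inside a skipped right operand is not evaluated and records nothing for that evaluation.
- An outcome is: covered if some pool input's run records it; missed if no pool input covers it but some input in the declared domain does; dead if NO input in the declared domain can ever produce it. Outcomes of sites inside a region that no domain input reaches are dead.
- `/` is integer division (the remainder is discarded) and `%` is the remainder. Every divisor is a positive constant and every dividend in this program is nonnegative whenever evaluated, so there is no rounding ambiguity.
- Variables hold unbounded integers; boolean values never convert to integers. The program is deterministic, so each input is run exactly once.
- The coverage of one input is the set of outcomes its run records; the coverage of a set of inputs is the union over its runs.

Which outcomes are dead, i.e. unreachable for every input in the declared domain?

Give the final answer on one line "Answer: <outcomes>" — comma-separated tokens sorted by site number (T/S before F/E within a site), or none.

exhaustive pass over the 40-input domain:
  B5=F: unreachable across the whole domain -> dead
  reachable outcomes have witnesses, e.g. B1=T (e.g. z=25), B1=F (e.g. z=3), B2=T (e.g. z=3), B2=F (e.g. z=15)

Answer: B5=F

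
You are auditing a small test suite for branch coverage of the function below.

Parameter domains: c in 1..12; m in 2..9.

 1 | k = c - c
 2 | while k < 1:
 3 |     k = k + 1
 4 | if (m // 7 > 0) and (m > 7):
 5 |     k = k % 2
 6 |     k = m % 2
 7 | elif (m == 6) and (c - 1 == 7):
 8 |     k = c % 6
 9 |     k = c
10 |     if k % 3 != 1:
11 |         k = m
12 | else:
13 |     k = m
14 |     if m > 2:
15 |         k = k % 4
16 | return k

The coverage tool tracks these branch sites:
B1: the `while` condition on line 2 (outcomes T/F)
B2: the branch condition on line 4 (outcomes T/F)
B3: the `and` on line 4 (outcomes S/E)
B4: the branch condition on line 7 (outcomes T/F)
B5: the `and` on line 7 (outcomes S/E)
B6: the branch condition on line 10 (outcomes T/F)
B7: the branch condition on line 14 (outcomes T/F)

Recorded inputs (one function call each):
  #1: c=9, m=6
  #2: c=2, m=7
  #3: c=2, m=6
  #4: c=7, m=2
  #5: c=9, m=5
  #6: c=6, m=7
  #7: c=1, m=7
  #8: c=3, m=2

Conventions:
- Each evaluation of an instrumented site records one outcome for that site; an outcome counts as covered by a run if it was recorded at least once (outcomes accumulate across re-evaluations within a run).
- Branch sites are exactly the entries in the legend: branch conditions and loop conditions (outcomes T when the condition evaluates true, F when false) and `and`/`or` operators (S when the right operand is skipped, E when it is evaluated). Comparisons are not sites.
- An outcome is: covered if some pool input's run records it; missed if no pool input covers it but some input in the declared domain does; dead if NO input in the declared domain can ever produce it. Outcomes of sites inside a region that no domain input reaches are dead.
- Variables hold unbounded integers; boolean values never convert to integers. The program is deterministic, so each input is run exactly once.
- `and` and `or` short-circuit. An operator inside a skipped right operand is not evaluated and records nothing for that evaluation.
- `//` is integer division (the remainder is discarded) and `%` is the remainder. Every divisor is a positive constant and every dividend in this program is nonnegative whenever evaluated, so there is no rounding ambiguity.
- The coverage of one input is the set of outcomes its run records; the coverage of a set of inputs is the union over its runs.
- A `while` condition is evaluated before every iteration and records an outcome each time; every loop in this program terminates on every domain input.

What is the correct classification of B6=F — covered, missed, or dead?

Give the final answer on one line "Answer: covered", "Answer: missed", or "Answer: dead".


no pool input records B6=F
checking all 96 inputs in the declared domain: B6=F is never recorded -> dead
Answer: dead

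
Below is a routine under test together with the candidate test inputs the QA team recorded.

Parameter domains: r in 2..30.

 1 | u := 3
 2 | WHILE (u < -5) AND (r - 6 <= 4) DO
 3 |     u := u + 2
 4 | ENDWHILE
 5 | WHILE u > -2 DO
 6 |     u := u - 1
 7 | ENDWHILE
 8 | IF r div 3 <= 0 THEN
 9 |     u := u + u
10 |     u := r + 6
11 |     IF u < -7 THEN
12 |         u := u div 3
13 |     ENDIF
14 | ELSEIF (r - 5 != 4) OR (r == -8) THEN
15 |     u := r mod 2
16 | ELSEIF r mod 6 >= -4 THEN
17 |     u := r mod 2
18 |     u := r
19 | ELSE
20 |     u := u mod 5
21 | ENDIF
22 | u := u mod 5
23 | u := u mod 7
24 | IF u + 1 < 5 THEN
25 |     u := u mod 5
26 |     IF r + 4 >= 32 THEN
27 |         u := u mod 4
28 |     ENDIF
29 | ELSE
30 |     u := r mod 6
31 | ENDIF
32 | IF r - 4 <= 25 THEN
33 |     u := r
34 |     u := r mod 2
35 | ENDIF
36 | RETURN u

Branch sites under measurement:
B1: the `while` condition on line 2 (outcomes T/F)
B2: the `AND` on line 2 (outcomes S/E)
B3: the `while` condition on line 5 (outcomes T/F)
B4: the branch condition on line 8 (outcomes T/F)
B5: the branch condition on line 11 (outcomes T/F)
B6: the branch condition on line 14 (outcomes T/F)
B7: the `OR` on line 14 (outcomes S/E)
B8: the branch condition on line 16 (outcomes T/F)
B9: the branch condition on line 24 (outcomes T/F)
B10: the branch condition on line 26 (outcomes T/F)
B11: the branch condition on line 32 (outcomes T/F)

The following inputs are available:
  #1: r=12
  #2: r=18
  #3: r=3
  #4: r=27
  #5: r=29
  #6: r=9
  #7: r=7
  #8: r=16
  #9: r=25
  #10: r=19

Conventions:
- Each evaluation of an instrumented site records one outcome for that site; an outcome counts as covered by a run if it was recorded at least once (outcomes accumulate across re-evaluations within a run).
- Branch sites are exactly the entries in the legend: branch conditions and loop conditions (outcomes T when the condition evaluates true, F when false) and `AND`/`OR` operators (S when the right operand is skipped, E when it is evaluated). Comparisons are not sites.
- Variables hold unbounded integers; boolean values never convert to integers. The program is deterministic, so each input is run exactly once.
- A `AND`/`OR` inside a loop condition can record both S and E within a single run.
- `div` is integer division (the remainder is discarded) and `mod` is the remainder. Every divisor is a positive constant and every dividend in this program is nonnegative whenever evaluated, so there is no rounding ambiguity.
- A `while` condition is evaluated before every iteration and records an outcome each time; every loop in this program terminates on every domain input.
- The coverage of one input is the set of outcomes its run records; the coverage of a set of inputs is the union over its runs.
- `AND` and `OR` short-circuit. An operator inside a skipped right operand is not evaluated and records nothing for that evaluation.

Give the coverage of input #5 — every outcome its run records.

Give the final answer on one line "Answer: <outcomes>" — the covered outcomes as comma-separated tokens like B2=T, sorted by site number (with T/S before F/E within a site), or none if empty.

Running input #5 (r=29), event by event:
  B2->S, B1->F, B3->T, B3->T, B3->T, B3->T, B3->T, B3->F, B4->F, B7->S
  B6->T, B9->T, B10->T, B11->T
deduplicating events, the covered set is: B1=F, B2=S, B3=T, B3=F, B4=F, B6=T, B7=S, B9=T, B10=T, B11=T

Answer: B1=F, B2=S, B3=T, B3=F, B4=F, B6=T, B7=S, B9=T, B10=T, B11=T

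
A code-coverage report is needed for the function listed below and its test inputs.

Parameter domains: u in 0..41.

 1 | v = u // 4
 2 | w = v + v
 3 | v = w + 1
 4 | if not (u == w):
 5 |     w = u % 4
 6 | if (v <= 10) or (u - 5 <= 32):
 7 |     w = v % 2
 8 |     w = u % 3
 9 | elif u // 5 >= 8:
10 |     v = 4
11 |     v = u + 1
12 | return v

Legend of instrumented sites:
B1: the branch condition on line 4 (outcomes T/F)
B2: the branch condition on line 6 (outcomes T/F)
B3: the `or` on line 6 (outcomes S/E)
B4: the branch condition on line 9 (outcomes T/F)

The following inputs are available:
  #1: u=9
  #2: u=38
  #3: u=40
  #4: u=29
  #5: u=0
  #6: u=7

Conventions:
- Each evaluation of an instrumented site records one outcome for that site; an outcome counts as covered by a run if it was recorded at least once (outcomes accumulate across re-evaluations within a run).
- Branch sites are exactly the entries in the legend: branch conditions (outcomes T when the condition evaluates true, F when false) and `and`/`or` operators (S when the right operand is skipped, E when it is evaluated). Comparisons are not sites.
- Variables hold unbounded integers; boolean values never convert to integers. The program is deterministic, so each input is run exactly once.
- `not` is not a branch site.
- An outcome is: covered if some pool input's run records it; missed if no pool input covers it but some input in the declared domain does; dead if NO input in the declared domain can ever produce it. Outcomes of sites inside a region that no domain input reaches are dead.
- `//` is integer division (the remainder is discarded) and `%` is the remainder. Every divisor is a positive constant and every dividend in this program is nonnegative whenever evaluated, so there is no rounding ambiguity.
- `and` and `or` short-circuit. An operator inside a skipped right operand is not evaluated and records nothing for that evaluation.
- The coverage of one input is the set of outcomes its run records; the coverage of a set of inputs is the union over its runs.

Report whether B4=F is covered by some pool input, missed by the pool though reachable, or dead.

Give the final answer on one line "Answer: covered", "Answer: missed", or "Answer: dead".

B4=F is recorded by pool input(s) 2 -> covered

Answer: covered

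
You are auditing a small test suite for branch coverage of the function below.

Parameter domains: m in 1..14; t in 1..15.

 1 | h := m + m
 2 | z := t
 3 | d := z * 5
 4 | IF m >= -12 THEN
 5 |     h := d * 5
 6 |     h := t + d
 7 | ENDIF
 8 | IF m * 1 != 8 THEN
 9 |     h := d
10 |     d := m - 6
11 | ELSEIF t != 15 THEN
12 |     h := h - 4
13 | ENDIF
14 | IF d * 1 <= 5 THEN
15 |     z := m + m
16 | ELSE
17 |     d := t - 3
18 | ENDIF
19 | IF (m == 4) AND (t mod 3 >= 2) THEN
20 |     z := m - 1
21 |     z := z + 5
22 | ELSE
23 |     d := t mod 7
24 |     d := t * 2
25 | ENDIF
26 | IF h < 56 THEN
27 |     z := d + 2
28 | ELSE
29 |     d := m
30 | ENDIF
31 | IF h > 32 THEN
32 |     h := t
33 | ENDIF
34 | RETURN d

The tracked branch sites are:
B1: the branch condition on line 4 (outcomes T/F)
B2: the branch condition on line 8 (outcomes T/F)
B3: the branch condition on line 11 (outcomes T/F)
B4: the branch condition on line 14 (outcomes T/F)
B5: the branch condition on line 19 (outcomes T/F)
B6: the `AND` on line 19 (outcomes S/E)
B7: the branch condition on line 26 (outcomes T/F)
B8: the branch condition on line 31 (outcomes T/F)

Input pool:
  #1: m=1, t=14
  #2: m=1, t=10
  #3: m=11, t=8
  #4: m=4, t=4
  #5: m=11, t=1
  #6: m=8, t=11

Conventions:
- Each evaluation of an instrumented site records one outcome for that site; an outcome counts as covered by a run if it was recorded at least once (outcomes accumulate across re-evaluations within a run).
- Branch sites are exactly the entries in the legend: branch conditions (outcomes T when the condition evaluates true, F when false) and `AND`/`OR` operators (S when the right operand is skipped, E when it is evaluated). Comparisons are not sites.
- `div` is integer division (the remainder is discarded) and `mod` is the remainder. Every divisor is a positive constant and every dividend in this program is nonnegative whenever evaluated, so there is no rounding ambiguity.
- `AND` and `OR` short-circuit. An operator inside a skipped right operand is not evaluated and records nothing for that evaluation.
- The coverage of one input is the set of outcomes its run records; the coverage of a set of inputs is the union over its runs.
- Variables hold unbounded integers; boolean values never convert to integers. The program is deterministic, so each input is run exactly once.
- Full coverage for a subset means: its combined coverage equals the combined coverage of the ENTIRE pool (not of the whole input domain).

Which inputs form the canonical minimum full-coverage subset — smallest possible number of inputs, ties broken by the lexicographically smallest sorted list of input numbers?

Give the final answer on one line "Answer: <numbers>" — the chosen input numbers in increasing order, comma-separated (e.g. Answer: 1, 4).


test 1 (m=1, t=14) fires B1->T, B2->T, B4->T, B6->S, B5->F, B7->F, B8->T; hits B1=T, B2=T, B4=T, B5=F, B6=S, B7=F, B8=T
test 2 (m=1, t=10) fires B1->T, B2->T, B4->T, B6->S, B5->F, B7->T, B8->T; hits B1=T, B2=T, B4=T, B5=F, B6=S, B7=T, B8=T
test 3 (m=11, t=8) fires B1->T, B2->T, B4->T, B6->S, B5->F, B7->T, B8->T; hits B1=T, B2=T, B4=T, B5=F, B6=S, B7=T, B8=T
test 4 (m=4, t=4) fires B1->T, B2->T, B4->T, B6->E, B5->F, B7->T, B8->F; hits B1=T, B2=T, B4=T, B5=F, B6=E, B7=T, B8=F
test 5 (m=11, t=1) fires B1->T, B2->T, B4->T, B6->S, B5->F, B7->T, B8->F; hits B1=T, B2=T, B4=T, B5=F, B6=S, B7=T, B8=F
test 6 (m=8, t=11) fires B1->T, B2->F, B3->T, B4->F, B6->S, B5->F, B7->F, B8->T; hits B1=T, B2=F, B3=T, B4=F, B5=F, B6=S, B7=F, B8=T
union over all inputs: B1=T, B2=T, B2=F, B3=T, B4=T, B4=F, B5=F, B6=S, B6=E, B7=T, B7=F, B8=T, B8=F (13 outcomes)
checked all size-1 subsets: none covers 13 outcomes (max 8/13)
the canonical winner is {4, 6}: size 2, full 13-outcome coverage, earliest index list among size-2 covers
Answer: 4, 6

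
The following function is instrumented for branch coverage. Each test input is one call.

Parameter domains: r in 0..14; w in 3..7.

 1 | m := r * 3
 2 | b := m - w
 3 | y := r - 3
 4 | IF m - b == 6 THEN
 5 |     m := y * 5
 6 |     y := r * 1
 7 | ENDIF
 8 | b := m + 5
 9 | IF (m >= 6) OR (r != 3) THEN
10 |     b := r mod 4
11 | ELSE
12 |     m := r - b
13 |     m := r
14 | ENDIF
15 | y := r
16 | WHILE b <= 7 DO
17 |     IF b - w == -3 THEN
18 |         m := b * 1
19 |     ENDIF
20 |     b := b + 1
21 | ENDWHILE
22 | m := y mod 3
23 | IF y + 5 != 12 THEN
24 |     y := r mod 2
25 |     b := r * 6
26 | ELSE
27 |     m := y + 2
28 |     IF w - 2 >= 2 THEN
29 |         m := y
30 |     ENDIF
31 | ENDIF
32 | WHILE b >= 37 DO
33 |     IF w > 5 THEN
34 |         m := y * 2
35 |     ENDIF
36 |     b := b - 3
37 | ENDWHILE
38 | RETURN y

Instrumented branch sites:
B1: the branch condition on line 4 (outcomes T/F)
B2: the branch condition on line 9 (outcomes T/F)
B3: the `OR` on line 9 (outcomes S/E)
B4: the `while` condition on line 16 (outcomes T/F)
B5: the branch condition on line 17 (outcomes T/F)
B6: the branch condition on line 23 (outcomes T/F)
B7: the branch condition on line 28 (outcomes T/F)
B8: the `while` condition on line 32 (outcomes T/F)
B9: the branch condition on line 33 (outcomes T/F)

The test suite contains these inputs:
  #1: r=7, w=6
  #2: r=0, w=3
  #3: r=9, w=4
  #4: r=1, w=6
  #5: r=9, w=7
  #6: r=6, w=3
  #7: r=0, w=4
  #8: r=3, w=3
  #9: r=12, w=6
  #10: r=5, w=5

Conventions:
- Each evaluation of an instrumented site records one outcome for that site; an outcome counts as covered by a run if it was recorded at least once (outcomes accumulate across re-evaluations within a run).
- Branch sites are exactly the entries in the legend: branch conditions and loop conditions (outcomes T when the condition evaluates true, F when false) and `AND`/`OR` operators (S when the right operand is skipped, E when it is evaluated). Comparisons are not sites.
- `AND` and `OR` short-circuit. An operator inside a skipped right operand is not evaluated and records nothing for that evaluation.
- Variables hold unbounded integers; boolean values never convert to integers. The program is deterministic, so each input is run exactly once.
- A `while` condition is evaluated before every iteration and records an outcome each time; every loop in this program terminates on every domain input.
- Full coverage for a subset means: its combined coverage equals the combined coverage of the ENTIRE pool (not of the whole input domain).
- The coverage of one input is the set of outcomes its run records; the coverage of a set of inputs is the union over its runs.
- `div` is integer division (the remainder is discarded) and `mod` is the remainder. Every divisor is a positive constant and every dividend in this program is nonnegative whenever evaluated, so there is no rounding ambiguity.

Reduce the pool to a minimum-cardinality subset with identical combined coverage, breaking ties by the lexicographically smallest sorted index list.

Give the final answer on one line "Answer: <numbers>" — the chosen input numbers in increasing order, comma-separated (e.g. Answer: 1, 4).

input #1 (r=7, w=6): events B1->T, B3->S, B2->T, B4->T, B5->T, B4->T, B5->F, B4->T, B5->F, B4->T, B5->F, B4->T, B5->F, B4->F, ...; covers B1=T, B2=T, B3=S, B4=T, B4=F, B5=T, B5=F, B6=F, B7=T, B8=F
input #2 (r=0, w=3): events B1->F, B3->E, B2->T, B4->T, B5->T, B4->T, B5->F, B4->T, B5->F, B4->T, B5->F, B4->T, B5->F, B4->T, ...; covers B1=F, B2=T, B3=E, B4=T, B4=F, B5=T, B5=F, B6=T, B8=F
input #3 (r=9, w=4): events B1->F, B3->S, B2->T, B4->T, B5->T, B4->T, B5->F, B4->T, B5->F, B4->T, B5->F, B4->T, B5->F, B4->T, ...; covers B1=F, B2=T, B3=S, B4=T, B4=F, B5=T, B5=F, B6=T, B8=T, B8=F, B9=F
input #4 (r=1, w=6): events B1->T, B3->E, B2->T, B4->T, B5->F, B4->T, B5->F, B4->T, B5->T, B4->T, B5->F, B4->T, B5->F, B4->T, ...; covers B1=T, B2=T, B3=E, B4=T, B4=F, B5=T, B5=F, B6=T, B8=F
input #5 (r=9, w=7): events B1->F, B3->S, B2->T, B4->T, B5->F, B4->T, B5->F, B4->T, B5->F, B4->T, B5->T, B4->T, B5->F, B4->T, ...; covers B1=F, B2=T, B3=S, B4=T, B4=F, B5=T, B5=F, B6=T, B8=T, B8=F, B9=T
input #6 (r=6, w=3): events B1->F, B3->S, B2->T, B4->T, B5->F, B4->T, B5->F, B4->T, B5->F, B4->T, B5->F, B4->T, B5->F, B4->T, ...; covers B1=F, B2=T, B3=S, B4=T, B4=F, B5=F, B6=T, B8=F
input #7 (r=0, w=4): events B1->F, B3->E, B2->T, B4->T, B5->F, B4->T, B5->T, B4->T, B5->F, B4->T, B5->F, B4->T, B5->F, B4->T, ...; covers B1=F, B2=T, B3=E, B4=T, B4=F, B5=T, B5=F, B6=T, B8=F
input #8 (r=3, w=3): events B1->F, B3->S, B2->T, B4->T, B5->F, B4->T, B5->F, B4->T, B5->F, B4->T, B5->F, B4->T, B5->F, B4->F, ...; covers B1=F, B2=T, B3=S, B4=T, B4=F, B5=F, B6=T, B8=F
input #9 (r=12, w=6): events B1->T, B3->S, B2->T, B4->T, B5->F, B4->T, B5->F, B4->T, B5->F, B4->T, B5->T, B4->T, B5->F, B4->T, ...; covers B1=T, B2=T, B3=S, B4=T, B4=F, B5=T, B5=F, B6=T, B8=T, B8=F, B9=T
input #10 (r=5, w=5): events B1->F, B3->S, B2->T, B4->T, B5->F, B4->T, B5->T, B4->T, B5->F, B4->T, B5->F, B4->T, B5->F, B4->T, ...; covers B1=F, B2=T, B3=S, B4=T, B4=F, B5=T, B5=F, B6=T, B8=F
union over all inputs: B1=T, B1=F, B2=T, B3=S, B3=E, B4=T, B4=F, B5=T, B5=F, B6=T, B6=F, B7=T, B8=T, B8=F, B9=T, B9=F (16 outcomes)
size 1 is not enough: best union over all size-1 subsets is 11/16
size 2 is not enough: best union over all size-2 subsets is 14/16
size 3 is not enough: best union over all size-3 subsets is 15/16
the canonical winner is {1, 2, 3, 5}: size 4, full 16-outcome coverage, earliest index list among size-4 covers

Answer: 1, 2, 3, 5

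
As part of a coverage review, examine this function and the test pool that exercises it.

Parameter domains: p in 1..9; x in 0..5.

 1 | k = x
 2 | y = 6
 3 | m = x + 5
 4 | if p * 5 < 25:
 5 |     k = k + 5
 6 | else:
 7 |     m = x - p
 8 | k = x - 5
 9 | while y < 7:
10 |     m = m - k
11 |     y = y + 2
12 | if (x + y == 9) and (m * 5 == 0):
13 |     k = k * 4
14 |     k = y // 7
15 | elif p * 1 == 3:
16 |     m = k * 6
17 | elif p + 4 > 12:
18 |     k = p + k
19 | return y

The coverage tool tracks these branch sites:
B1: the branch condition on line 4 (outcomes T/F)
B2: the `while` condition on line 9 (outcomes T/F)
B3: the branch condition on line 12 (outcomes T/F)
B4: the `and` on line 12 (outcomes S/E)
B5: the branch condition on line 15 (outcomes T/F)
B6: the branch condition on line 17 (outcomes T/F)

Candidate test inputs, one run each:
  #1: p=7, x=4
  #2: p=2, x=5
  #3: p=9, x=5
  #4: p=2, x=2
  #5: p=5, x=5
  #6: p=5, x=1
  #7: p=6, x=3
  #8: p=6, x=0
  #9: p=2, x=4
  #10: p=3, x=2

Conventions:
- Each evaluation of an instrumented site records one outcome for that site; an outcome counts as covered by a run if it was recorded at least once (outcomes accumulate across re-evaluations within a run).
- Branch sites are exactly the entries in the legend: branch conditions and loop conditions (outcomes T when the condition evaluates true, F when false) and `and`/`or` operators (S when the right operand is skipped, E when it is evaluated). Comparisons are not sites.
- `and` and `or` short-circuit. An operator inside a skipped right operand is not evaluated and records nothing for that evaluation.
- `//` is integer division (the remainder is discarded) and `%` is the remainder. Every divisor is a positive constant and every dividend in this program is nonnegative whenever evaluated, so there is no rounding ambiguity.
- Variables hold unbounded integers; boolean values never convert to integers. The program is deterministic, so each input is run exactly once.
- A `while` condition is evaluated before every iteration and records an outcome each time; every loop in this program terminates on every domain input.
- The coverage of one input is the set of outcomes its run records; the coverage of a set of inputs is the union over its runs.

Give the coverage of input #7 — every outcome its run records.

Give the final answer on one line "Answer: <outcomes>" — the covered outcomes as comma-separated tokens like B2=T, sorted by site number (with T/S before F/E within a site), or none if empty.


Tracing the run of input #7 (p=6, x=3):
  B1->F, B2->T, B2->F, B4->S, B3->F, B5->F, B6->F
deduplicating events, the covered set is: B1=F, B2=T, B2=F, B3=F, B4=S, B5=F, B6=F
Answer: B1=F, B2=T, B2=F, B3=F, B4=S, B5=F, B6=F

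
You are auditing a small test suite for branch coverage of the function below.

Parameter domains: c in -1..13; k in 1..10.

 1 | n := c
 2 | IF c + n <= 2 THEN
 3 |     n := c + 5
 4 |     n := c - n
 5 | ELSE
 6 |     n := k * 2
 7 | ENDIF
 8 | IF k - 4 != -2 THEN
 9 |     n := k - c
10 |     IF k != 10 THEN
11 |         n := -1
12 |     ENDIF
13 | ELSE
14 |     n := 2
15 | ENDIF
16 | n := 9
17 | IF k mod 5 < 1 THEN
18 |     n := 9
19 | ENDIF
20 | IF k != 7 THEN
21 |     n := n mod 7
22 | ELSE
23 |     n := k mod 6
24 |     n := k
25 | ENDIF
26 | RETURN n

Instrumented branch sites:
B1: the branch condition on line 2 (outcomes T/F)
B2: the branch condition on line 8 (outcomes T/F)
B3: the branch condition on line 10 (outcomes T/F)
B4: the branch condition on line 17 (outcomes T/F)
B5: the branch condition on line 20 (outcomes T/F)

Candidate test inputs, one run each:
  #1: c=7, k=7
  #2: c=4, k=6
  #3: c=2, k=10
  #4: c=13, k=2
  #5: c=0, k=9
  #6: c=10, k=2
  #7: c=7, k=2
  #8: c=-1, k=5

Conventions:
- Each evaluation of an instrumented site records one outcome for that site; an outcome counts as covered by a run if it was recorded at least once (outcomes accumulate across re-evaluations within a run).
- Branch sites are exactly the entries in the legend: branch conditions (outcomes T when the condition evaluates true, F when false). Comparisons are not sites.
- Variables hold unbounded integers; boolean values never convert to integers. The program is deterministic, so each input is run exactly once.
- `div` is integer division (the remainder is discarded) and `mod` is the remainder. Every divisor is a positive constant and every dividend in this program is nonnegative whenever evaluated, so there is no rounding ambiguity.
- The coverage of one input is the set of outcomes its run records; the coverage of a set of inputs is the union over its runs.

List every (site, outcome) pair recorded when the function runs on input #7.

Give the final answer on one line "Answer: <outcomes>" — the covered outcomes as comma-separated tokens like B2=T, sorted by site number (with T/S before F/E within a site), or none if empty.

Event log for input #7 (c=7, k=2):
  B1->F, B2->F, B4->F, B5->T
collecting distinct outcomes: B1=F, B2=F, B4=F, B5=T

Answer: B1=F, B2=F, B4=F, B5=T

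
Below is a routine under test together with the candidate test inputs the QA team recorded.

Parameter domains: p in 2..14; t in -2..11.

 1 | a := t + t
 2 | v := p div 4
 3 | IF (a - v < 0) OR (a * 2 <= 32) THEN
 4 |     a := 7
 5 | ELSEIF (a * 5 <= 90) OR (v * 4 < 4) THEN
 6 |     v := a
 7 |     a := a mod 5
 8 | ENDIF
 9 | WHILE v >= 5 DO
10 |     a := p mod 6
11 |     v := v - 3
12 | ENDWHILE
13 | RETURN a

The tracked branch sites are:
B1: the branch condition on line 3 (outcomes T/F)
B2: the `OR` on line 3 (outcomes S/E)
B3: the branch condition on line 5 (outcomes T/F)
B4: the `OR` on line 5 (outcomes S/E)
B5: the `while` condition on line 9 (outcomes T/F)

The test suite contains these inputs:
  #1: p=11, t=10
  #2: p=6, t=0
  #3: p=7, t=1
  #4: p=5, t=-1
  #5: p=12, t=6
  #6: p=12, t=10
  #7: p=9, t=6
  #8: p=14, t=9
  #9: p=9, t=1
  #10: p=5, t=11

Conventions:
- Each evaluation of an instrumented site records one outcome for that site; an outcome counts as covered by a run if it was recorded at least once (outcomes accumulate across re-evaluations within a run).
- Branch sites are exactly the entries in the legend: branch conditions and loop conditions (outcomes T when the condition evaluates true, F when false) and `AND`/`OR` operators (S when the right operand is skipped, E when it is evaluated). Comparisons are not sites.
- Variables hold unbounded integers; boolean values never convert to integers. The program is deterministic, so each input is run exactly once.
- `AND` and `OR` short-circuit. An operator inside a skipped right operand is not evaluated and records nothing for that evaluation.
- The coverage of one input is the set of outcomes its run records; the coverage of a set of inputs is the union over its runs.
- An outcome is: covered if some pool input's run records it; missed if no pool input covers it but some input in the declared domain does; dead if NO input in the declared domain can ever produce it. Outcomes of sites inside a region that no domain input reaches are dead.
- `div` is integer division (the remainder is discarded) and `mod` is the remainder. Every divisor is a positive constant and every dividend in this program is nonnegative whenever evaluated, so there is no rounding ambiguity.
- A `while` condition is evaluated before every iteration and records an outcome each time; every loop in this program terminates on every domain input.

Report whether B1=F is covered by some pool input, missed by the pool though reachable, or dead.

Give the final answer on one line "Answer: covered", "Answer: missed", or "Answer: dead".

B1=F is recorded by pool input(s) 1, 6, 8, 10 -> covered

Answer: covered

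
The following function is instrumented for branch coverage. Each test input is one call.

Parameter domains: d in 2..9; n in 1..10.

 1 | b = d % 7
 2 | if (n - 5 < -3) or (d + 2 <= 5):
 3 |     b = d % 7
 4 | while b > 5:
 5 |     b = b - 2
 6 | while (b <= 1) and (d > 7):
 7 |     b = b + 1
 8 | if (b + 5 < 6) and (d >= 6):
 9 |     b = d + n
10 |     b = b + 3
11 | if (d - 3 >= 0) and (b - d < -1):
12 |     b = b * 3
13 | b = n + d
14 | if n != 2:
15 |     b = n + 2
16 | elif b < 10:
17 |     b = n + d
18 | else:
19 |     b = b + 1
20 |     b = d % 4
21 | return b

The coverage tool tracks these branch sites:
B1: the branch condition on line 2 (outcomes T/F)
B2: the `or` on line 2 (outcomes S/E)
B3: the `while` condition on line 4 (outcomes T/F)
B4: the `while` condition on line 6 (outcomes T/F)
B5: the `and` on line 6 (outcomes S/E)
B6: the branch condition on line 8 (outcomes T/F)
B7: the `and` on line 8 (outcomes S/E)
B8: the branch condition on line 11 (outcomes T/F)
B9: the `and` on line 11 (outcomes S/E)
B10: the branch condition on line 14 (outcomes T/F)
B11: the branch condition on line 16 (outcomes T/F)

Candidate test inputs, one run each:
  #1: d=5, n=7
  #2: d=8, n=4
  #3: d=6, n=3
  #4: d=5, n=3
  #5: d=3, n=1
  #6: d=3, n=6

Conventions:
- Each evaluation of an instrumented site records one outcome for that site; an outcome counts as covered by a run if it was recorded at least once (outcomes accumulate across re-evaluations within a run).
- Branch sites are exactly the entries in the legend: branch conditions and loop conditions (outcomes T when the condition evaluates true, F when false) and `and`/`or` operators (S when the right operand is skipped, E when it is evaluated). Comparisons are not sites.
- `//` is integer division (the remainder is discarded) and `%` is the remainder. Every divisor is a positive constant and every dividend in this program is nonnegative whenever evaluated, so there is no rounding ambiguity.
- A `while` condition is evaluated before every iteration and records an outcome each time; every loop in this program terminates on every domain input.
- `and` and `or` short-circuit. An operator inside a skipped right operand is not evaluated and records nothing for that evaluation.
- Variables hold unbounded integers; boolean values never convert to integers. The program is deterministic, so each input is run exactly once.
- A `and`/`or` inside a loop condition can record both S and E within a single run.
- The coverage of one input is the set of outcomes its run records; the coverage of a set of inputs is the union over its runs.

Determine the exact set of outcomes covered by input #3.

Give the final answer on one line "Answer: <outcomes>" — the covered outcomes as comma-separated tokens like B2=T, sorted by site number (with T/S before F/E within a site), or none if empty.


Simulating input #3 (d=6, n=3) step by step:
  B2->E, B1->F, B3->T, B3->F, B5->S, B4->F, B7->S, B6->F, B9->E, B8->T
  B10->T
deduplicating events, the covered set is: B1=F, B2=E, B3=T, B3=F, B4=F, B5=S, B6=F, B7=S, B8=T, B9=E, B10=T
Answer: B1=F, B2=E, B3=T, B3=F, B4=F, B5=S, B6=F, B7=S, B8=T, B9=E, B10=T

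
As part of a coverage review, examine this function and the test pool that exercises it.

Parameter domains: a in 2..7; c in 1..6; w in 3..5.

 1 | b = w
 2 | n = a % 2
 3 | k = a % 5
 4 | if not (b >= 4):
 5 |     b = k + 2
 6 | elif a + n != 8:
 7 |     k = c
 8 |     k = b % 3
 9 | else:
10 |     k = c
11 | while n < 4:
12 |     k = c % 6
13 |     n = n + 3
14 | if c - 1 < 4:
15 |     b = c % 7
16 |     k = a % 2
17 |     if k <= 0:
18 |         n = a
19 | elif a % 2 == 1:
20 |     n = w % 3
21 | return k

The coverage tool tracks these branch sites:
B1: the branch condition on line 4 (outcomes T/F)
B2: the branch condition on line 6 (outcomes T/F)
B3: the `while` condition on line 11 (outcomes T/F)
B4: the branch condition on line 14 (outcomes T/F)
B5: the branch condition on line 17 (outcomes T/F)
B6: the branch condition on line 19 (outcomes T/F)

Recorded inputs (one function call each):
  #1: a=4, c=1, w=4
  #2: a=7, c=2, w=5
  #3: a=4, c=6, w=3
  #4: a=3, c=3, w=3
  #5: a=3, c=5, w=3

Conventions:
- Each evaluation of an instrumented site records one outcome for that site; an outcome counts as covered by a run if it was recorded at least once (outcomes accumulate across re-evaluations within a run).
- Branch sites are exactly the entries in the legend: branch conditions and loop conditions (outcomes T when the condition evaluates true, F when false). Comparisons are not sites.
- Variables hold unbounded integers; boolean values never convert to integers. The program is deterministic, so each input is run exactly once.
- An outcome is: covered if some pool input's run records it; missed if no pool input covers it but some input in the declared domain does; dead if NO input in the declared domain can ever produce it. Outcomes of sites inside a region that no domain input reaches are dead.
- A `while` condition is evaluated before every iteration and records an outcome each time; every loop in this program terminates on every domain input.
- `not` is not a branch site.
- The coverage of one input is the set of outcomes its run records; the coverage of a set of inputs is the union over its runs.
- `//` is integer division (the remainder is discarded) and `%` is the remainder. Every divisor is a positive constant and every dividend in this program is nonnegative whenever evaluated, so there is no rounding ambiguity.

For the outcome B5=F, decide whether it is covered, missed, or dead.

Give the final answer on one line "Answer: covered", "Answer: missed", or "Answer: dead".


B5=F is recorded by pool input(s) 2, 4 -> covered
Answer: covered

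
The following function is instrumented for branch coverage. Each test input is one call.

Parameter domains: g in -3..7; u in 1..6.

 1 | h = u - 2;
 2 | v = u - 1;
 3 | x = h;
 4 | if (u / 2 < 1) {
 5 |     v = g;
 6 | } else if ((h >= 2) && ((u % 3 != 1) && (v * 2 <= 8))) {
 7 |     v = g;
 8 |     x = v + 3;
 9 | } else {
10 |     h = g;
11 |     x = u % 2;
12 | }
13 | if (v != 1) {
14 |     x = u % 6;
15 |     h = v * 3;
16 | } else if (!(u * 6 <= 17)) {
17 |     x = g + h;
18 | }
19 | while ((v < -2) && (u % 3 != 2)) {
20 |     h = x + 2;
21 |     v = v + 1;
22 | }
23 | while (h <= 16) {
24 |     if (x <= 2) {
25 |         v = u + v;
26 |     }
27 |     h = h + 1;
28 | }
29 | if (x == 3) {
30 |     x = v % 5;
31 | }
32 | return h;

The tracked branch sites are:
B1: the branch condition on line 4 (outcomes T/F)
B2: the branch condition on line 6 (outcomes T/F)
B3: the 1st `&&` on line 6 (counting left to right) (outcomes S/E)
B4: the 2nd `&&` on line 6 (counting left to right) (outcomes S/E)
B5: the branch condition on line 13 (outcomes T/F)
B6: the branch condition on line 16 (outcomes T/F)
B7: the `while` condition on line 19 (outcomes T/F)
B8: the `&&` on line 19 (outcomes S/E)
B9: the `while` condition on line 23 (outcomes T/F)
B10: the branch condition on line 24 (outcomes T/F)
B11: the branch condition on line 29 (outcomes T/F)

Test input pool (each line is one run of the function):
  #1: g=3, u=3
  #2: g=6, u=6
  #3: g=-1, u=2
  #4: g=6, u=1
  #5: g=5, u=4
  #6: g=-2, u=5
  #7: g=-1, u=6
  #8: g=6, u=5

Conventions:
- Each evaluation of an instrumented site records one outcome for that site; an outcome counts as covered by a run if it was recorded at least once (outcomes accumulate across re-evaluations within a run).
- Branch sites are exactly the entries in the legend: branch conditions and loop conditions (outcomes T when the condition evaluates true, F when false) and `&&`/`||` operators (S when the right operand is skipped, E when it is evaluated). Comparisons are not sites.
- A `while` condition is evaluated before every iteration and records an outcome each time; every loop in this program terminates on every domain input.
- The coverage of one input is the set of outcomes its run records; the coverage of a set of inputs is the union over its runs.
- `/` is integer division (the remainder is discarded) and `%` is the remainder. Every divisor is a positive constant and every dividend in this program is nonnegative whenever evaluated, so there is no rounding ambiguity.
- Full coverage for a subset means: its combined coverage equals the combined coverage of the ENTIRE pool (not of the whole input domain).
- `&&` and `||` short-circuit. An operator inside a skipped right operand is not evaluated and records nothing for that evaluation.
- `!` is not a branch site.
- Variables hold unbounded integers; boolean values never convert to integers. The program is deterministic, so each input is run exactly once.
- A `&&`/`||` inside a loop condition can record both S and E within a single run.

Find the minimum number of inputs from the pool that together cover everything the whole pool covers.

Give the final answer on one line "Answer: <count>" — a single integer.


run #1 (g=3, u=3) records B1=F, B2=F, B3=S, B5=T, B7=F, B8=S, B9=T, B9=F, B10=F, B11=T
run #2 (g=6, u=6) records B1=F, B2=F, B3=E, B4=E, B5=T, B7=F, B8=S, B9=T, B9=F, B10=T, B11=F
run #3 (g=-1, u=2) records B1=F, B2=F, B3=S, B5=F, B6=F, B7=F, B8=S, B9=T, B9=F, B10=T, B11=F
run #4 (g=6, u=1) records B1=T, B5=T, B7=F, B8=S, B9=F, B11=F
run #5 (g=5, u=4) records B1=F, B2=F, B3=E, B4=S, B5=T, B7=F, B8=S, B9=T, B9=F, B10=F, B11=F
run #6 (g=-2, u=5) records B1=F, B2=T, B3=E, B4=E, B5=T, B7=F, B8=S, B9=T, B9=F, B10=F, B11=F
run #7 (g=-1, u=6) records B1=F, B2=F, B3=E, B4=E, B5=T, B7=F, B8=S, B9=T, B9=F, B10=T, B11=F
run #8 (g=6, u=5) records B1=F, B2=T, B3=E, B4=E, B5=T, B7=F, B8=S, B9=F, B11=F
together the pool reaches 19 outcomes: B1=T, B1=F, B2=T, B2=F, B3=S, B3=E, B4=S, B4=E, B5=T, B5=F, B6=F, B7=F, B8=S, B9=T, B9=F, B10=T, B10=F, B11=T, B11=F
checked all size-1 subsets: none covers 19 outcomes (max 11/19)
checked all size-2 subsets: none covers 19 outcomes (max 16/19)
checked all size-3 subsets: none covers 19 outcomes (max 17/19)
checked all size-4 subsets: none covers 19 outcomes (max 18/19)
at size 5, {1, 3, 4, 5, 6} reaches all 19 outcomes; every lexicographically earlier size-5 subset fails
Answer: 5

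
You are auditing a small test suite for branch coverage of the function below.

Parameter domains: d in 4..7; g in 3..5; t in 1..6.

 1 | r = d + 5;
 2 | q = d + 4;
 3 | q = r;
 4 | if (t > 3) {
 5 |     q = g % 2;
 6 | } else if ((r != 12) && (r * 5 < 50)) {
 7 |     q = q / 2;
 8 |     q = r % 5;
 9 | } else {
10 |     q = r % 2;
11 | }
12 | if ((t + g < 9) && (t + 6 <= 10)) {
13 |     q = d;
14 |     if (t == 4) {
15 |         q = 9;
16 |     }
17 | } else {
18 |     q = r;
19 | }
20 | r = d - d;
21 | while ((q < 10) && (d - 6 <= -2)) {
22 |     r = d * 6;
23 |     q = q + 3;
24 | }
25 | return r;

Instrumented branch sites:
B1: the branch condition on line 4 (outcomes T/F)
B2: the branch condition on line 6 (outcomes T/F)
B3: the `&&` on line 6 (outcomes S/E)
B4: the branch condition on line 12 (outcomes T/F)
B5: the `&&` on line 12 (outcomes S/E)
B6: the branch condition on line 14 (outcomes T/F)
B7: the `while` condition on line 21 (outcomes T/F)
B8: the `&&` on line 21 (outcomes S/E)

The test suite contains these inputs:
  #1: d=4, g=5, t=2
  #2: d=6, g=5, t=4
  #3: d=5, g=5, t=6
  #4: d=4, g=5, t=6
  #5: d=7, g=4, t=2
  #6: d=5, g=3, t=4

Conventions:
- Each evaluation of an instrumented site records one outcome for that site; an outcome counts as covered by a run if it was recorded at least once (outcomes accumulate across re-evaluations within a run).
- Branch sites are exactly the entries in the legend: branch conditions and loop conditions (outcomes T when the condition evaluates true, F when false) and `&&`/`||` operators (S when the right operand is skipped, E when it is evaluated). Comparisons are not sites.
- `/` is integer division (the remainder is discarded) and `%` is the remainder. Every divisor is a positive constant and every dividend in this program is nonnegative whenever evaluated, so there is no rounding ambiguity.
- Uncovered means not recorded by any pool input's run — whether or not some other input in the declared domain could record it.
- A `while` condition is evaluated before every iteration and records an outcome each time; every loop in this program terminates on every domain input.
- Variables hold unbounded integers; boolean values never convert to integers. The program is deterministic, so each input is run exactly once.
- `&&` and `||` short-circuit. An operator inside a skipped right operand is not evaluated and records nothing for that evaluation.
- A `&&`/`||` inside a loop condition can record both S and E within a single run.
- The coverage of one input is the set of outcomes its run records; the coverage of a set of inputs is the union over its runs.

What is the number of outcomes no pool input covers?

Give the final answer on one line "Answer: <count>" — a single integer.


run #1 (d=4, g=5, t=2) runs B1->F, B3->E, B2->T, B5->E, B4->T, B6->F, B8->E, B7->T, B8->E, B7->T, B8->S, B7->F; records B1=F, B2=T, B3=E, B4=T, B5=E, B6=F, B7=T, B7=F, B8=S, B8=E
run #2 (d=6, g=5, t=4) runs B1->T, B5->S, B4->F, B8->S, B7->F; records B1=T, B4=F, B5=S, B7=F, B8=S
run #3 (d=5, g=5, t=6) runs B1->T, B5->S, B4->F, B8->S, B7->F; records B1=T, B4=F, B5=S, B7=F, B8=S
run #4 (d=4, g=5, t=6) runs B1->T, B5->S, B4->F, B8->E, B7->T, B8->S, B7->F; records B1=T, B4=F, B5=S, B7=T, B7=F, B8=S, B8=E
run #5 (d=7, g=4, t=2) runs B1->F, B3->S, B2->F, B5->E, B4->T, B6->F, B8->E, B7->F; records B1=F, B2=F, B3=S, B4=T, B5=E, B6=F, B7=F, B8=E
run #6 (d=5, g=3, t=4) runs B1->T, B5->E, B4->T, B6->T, B8->E, B7->F; records B1=T, B4=T, B5=E, B6=T, B7=F, B8=E
union over the pool: B1=T, B1=F, B2=T, B2=F, B3=S, B3=E, B4=T, B4=F, B5=S, B5=E, B6=T, B6=F, B7=T, B7=F, B8=S, B8=E
uncovered (0 of 16): none
Answer: 0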